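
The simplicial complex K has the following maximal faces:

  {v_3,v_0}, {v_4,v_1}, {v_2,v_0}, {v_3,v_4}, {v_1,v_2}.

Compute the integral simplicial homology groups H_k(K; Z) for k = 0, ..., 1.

H_0 = Z,  H_1 = Z.

K has 5 vertices, 5 edges.
rank ∂_0 = 0, rank ∂_1 = 4 ⇒ b_0 = 5 − 0 − 4 = 1; all invariant factors of ∂_1 are 1 so no torsion. So H_0 = Z.
rank ∂_1 = 4, rank ∂_2 = 0 ⇒ b_1 = 5 − 4 − 0 = 1. So H_1 = Z.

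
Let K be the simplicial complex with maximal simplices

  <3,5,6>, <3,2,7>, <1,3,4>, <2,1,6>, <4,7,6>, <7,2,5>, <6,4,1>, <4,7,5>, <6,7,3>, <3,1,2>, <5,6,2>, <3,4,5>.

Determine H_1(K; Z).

H_1 = Z/2.

K has 7 vertices, 18 edges, 12 triangles.
rank ∂_1 = 6, rank ∂_2 = 12 ⇒ b_1 = 18 − 6 − 12 = 0; ∂_2 has invariant factor(s) [2] giving torsion. So H_1 ≅ Z/2.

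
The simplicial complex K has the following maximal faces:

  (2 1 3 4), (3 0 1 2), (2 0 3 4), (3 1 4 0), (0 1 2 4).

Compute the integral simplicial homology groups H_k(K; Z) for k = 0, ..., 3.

H_0 = Z,  H_1 = 0,  H_2 = 0,  H_3 = Z.

Order the vertices as 0 < 1 < 2 < 3 < 4. Listing each simplex with vertices in this order, K has dimension 3 with simplices:

  0-simplices (5): [0], [1], [2], [3], [4]
  1-simplices (10): [0,1], [0,2], [0,3], [0,4], [1,2], [1,3], [1,4], [2,3], [2,4], [3,4]
  2-simplices (10): [0,1,2], [0,1,3], [0,1,4], [0,2,3], [0,2,4], [0,3,4], [1,2,3], [1,2,4], [1,3,4], [2,3,4]
  3-simplices (5): [0,1,2,3], [0,1,2,4], [0,1,3,4], [0,2,3,4], [1,2,3,4]

so the chain groups are C_0 ≅ Z^5, C_1 ≅ Z^10, C_2 ≅ Z^10, C_3 ≅ Z^5.

Boundary ∂_1: C_1 → C_0 is given by ∂[p,q] = [q] − [p]. For instance
  ∂[1,2] = [2] − [1].
The 5×10 boundary matrix has rank 4 and Smith normal form diag(1,1,1,1).

The boundary map ∂_2: C_2 → C_1 acts by ∂[p,q,r] = [q,r] − [p,r] + [p,q]. For instance
  ∂[1,2,4] = [2,4] − [1,4] + [1,2],
  ∂[2,3,4] = [3,4] − [2,4] + [2,3].
The resulting 10×10 matrix has rank 6, and its Smith normal form has invariant factors (1,1,1,1,1,1).

Boundary ∂_3: C_3 → C_2 sends each 3-simplex σ to the alternating sum Σ_i (−1)^i (σ with its i-th vertex removed). For instance
  ∂[0,1,2,3] = [1,2,3] − [0,2,3] + [0,1,3] − [0,1,2],
  ∂[0,1,2,4] = [1,2,4] − [0,2,4] + [0,1,4] − [0,1,2].
This gives a 10×5 integer matrix of rank 4; reducing to Smith normal form yields diagonal entries (1,1,1,1).

Now H_k = ker ∂_k / im ∂_{k+1}, so:

  H_0: rank C_0 − rank ∂_1 = 5 − 4 = 1, and the invariant factors of ∂_1 are all 1, so H_0 = Z.
  H_1: rank ker ∂_1 − rank ∂_2 = (10 − 4) − 6 = 0, and the invariant factors of ∂_2 are all 1, so H_1 = 0.
  H_2: rank ker ∂_2 − rank ∂_3 = (10 − 6) − 4 = 0, and the invariant factors of ∂_3 are all 1, so H_2 = 0.
  H_3: rank ker ∂_3 − rank ∂_4 = (5 − 4) − 0 = 1, and there is no ∂_4, so H_3 = Z.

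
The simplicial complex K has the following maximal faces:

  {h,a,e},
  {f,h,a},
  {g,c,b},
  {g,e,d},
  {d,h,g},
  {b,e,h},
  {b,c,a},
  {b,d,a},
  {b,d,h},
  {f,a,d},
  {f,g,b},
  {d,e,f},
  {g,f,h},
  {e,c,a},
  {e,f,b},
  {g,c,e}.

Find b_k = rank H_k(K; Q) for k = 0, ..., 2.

b_0 = 1, b_1 = 2, b_2 = 1.

Fix the vertex order a < b < c < d < e < f < g < h and write every simplex with vertices in increasing order. Then dim K = 2 and the simplices of K are:

  0-simplices (8): a, b, c, d, e, f, g, h
  1-simplices (24): ab, ac, ad, ae, af, ah, bc, bd, be, bf, bg, bh, ce, cg, de, df, dg, dh, ef, eg, eh, fg, fh, gh
  2-simplices (16): abc, abd, ace, adf, aeh, afh, bcg, bdh, bef, beh, bfg, ceg, def, deg, dgh, fgh

so the chain groups are C_0 ≅ Z^8, C_1 ≅ Z^24, C_2 ≅ Z^16.

The boundary map ∂_1: C_1 → C_0 sends each edge [p,q] (with p < q) to q − p. For instance
  ∂ab = b − a.
This gives a 8×24 integer matrix of rank 7; reducing to Smith normal form yields diagonal entries (1,1,1,1,1,1,1).

Boundary ∂_2: C_2 → C_1 maps a triangle to the signed sum of its edges. For instance
  ∂bcg = cg − bg + bc,
  ∂afh = fh − ah + af.
As a 24×16 matrix over Z this has rank 15, with invariant factors (1,1,1,1,1,1,1,1,1,1,1,1,1,1,1).

Now H_k = ker ∂_k / im ∂_{k+1}, so:

  H_0: rank C_0 − rank ∂_1 = 8 − 7 = 1, and the invariant factors of ∂_1 are all 1, so H_0 ≅ Z.
  H_1: rank ker ∂_1 − rank ∂_2 = (24 − 7) − 15 = 2, and the invariant factors of ∂_2 are all 1, so H_1 ≅ Z^2.
  H_2: rank ker ∂_2 − rank ∂_3 = (16 − 15) − 0 = 1, and there is no ∂_3, so H_2 ≅ Z.

Hence the Betti numbers are b_0 = 1, b_1 = 2, b_2 = 1.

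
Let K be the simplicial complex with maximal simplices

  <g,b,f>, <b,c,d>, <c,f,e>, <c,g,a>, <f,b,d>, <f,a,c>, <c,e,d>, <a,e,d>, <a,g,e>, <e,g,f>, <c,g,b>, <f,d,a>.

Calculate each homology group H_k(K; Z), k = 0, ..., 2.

We work with the vertex ordering a < b < c < d < e < f < g. The simplices of K, each written with vertices in increasing order, are:

  0-simplices (7): a, b, c, d, e, f, g
  1-simplices (18): ac, ad, ae, af, ag, bc, bd, bf, bg, cd, ce, cf, cg, de, df, ef, eg, fg
  2-simplices (12): acf, acg, ade, adf, aeg, bcd, bcg, bdf, bfg, cde, cef, efg

giving chain groups C_0 ≅ Z^7, C_1 ≅ Z^18, C_2 ≅ Z^12.

Boundary ∂_1: C_1 → C_0 maps an edge to its endpoints' difference, ∂[p,q] = q − p. For instance
  ∂eg = g − e.
As a 7×18 matrix over Z this has rank 6, with invariant factors (1,1,1,1,1,1).

∂_2: C_2 → C_1 maps a triangle to the signed sum of its edges. For instance
  ∂aeg = eg − ag + ae,
  ∂bdf = df − bf + bd.
The 18×12 boundary matrix has rank 12 and Smith normal form diag(1,1,1,1,1,1,1,1,1,1,1,2).

Reading off H_k = ker ∂_k / im ∂_{k+1}:

  H_0: rank C_0 − rank ∂_1 = 7 − 6 = 1, and the invariant factors of ∂_1 are all 1, so H_0 = Z.
  H_1: rank ker ∂_1 − rank ∂_2 = (18 − 6) − 12 = 0, and ∂_2 has invariant factor 2 > 1, so H_1 = Z/2.
  H_2: rank ker ∂_2 − rank ∂_3 = (12 − 12) − 0 = 0, and there is no ∂_3, so H_2 = 0.

As a check, the Euler characteristic is 7 − 18 + 12 = 1, which agrees with 1 − 0 + 0 = 1.
(K is a triangulation of the real projective plane RP^2.)

H_0 = Z,  H_1 = Z/2,  H_2 = 0.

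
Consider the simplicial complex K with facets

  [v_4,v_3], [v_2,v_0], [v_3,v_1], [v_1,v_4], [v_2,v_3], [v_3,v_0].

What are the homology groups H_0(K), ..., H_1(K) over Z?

H_0 ≅ Z,  H_1 ≅ Z^2.

We work with the vertex ordering v_0 < v_1 < v_2 < v_3 < v_4. The simplices of K, each written with vertices in increasing order, are:

  0-simplices (5): [v_0], [v_1], [v_2], [v_3], [v_4]
  1-simplices (6): [v_0,v_2], [v_0,v_3], [v_1,v_3], [v_1,v_4], [v_2,v_3], [v_3,v_4]

Hence C_0 ≅ Z^5, C_1 ≅ Z^6.

The boundary map ∂_1: C_1 → C_0 maps an edge to its endpoints' difference, ∂[p,q] = q − p. For instance
  ∂[v_2,v_3] = [v_3] − [v_2].
The resulting 5×6 matrix has rank 4, and its Smith normal form has invariant factors (1,1,1,1).

Reading off H_k = ker ∂_k / im ∂_{k+1}:

  H_0: rank C_0 − rank ∂_1 = 5 − 4 = 1, and the invariant factors of ∂_1 are all 1, so H_0 ≅ Z.
  H_1: rank ker ∂_1 − rank ∂_2 = (6 − 4) − 0 = 2, and there is no ∂_2, so H_1 ≅ Z^2.

As a check, the Euler characteristic is 5 − 6 = -1, which agrees with 1 − 2 = -1.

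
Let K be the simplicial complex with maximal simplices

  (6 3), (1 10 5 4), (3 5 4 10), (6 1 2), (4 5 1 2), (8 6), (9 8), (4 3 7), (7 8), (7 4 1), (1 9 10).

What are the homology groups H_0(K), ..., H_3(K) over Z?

Fix the vertex order 1 < 2 < 3 < 4 < 5 < 6 < 7 < 8 < 9 < 10 and write every simplex with vertices in increasing order. Then dim K = 3 and the simplices of K are:

  0-simplices (10): [1], [2], [3], [4], [5], [6], [7], [8], [9], [10]
  1-simplices (23): (23 of them)
  2-simplices (14): [1,2,4], [1,2,5], [1,2,6], [1,4,5], [1,4,7], [1,4,10], [1,5,10], [1,9,10], [2,4,5], [3,4,5], [3,4,7], [3,4,10], [3,5,10], [4,5,10]
  3-simplices (3): [1,2,4,5], [1,4,5,10], [3,4,5,10]

so the chain groups are C_0 ≅ Z^10, C_1 ≅ Z^23, C_2 ≅ Z^14, C_3 ≅ Z^3.

∂_1: C_1 → C_0 sends each edge [p,q] (with p < q) to q − p. For instance
  ∂[3,7] = [7] − [3].
This gives a 10×23 integer matrix of rank 9; reducing to Smith normal form yields diagonal entries (1,1,1,1,1,1,1,1,1).

Boundary ∂_2: C_2 → C_1 maps a triangle to the signed sum of its edges. For instance
  ∂[3,5,10] = [5,10] − [3,10] + [3,5],
  ∂[3,4,10] = [4,10] − [3,10] + [3,4].
This gives a 23×14 integer matrix of rank 11; reducing to Smith normal form yields diagonal entries (1,1,1,1,1,1,1,1,1,1,1).

Boundary ∂_3: C_3 → C_2 sends each 3-simplex σ to the alternating sum Σ_i (−1)^i (σ with its i-th vertex removed). For instance
  ∂[1,4,5,10] = [4,5,10] − [1,5,10] + [1,4,10] − [1,4,5],
  ∂[3,4,5,10] = [4,5,10] − [3,5,10] + [3,4,10] − [3,4,5].
The 14×3 boundary matrix has rank 3 and Smith normal form diag(1,1,1).

Computing H_k = (kernel of ∂_k) / (image of ∂_{k+1}):

  H_0: rank C_0 − rank ∂_1 = 10 − 9 = 1, and the invariant factors of ∂_1 are all 1, so H_0 ≅ Z.
  H_1: rank ker ∂_1 − rank ∂_2 = (23 − 9) − 11 = 3, and the invariant factors of ∂_2 are all 1, so H_1 ≅ Z^3.
  H_2: rank ker ∂_2 − rank ∂_3 = (14 − 11) − 3 = 0, and the invariant factors of ∂_3 are all 1, so H_2 ≅ 0.
  H_3: rank ker ∂_3 − rank ∂_4 = (3 − 3) − 0 = 0, and there is no ∂_4, so H_3 ≅ 0.

As a check, the Euler characteristic is 10 − 23 + 14 − 3 = -2, which agrees with 1 − 3 + 0 − 0 = -2.

H_0 ≅ Z,  H_1 ≅ Z^3,  H_2 = 0,  H_3 = 0.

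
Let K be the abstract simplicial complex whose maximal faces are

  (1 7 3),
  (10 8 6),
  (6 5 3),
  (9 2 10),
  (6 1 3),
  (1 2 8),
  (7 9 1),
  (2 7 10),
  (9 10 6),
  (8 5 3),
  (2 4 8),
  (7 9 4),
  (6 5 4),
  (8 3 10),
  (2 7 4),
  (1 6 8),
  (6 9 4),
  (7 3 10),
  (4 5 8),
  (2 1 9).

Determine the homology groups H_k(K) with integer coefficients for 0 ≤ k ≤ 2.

H_0 ≅ Z,  H_1 ≅ Z ⊕ Z/2Z,  H_2 = 0.

Fix the vertex order 1 < 2 < 3 < 4 < 5 < 6 < 7 < 8 < 9 < 10 and write every simplex with vertices in increasing order. Then dim K = 2 and the simplices of K are:

  0-simplices (10): [1], [2], [3], [4], [5], [6], [7], [8], [9], [10]
  1-simplices (30): (30 of them)
  2-simplices (20): (20 of them)

so the chain groups are C_0 ≅ Z^10, C_1 ≅ Z^30, C_2 ≅ Z^20.

∂_1: C_1 → C_0 maps an edge to its endpoints' difference, ∂[p,q] = q − p.
The 10×30 boundary matrix has rank 9 and Smith normal form diag(1,1,1,1,1,1,1,1,1).

The boundary map ∂_2: C_2 → C_1 maps a triangle to the signed sum of its edges. For instance
  ∂[3,5,8] = [5,8] − [3,8] + [3,5],
  ∂[2,7,10] = [7,10] − [2,10] + [2,7].
The resulting 30×20 matrix has rank 20, and its Smith normal form has invariant factors (1,1,1,1,1,1,1,1,1,1,1,1,1,1,1,1,1,1,1,2).

Computing H_k = (kernel of ∂_k) / (image of ∂_{k+1}):

  H_0: rank C_0 − rank ∂_1 = 10 − 9 = 1, and the invariant factors of ∂_1 are all 1, so H_0 ≅ Z.
  H_1: rank ker ∂_1 − rank ∂_2 = (30 − 9) − 20 = 1, and ∂_2 has invariant factor 2 > 1, so H_1 ≅ Z ⊕ Z/2Z.
  H_2: rank ker ∂_2 − rank ∂_3 = (20 − 20) − 0 = 0, and there is no ∂_3, so H_2 ≅ 0.

As a check, the Euler characteristic is 10 − 30 + 20 = 0, which agrees with 1 − 1 + 0 = 0.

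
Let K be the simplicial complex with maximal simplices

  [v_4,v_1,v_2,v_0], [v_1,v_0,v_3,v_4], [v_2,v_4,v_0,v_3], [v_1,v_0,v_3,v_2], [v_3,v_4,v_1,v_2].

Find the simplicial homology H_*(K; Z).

H_0 = Z,  H_1 = 0,  H_2 = 0,  H_3 = Z.

We work with the vertex ordering v_0 < v_1 < v_2 < v_3 < v_4. The simplices of K, each written with vertices in increasing order, are:

  0-simplices (5): [v_0], [v_1], [v_2], [v_3], [v_4]
  1-simplices (10): [v_0,v_1], [v_0,v_2], [v_0,v_3], [v_0,v_4], [v_1,v_2], [v_1,v_3], [v_1,v_4], [v_2,v_3], [v_2,v_4], [v_3,v_4]
  2-simplices (10): [v_0,v_1,v_2], [v_0,v_1,v_3], [v_0,v_1,v_4], [v_0,v_2,v_3], [v_0,v_2,v_4], [v_0,v_3,v_4], [v_1,v_2,v_3], [v_1,v_2,v_4], [v_1,v_3,v_4], [v_2,v_3,v_4]
  3-simplices (5): [v_0,v_1,v_2,v_3], [v_0,v_1,v_2,v_4], [v_0,v_1,v_3,v_4], [v_0,v_2,v_3,v_4], [v_1,v_2,v_3,v_4]

Hence C_0 ≅ Z^5, C_1 ≅ Z^10, C_2 ≅ Z^10, C_3 ≅ Z^5.

Boundary ∂_1: C_1 → C_0 sends each edge [p,q] (with p < q) to q − p. For instance
  ∂[v_0,v_1] = [v_1] − [v_0].
This gives a 5×10 integer matrix of rank 4; reducing to Smith normal form yields diagonal entries (1,1,1,1).

The boundary map ∂_2: C_2 → C_1 maps a triangle to the signed sum of its edges. For instance
  ∂[v_0,v_3,v_4] = [v_3,v_4] − [v_0,v_4] + [v_0,v_3],
  ∂[v_0,v_2,v_3] = [v_2,v_3] − [v_0,v_3] + [v_0,v_2].
As a 10×10 matrix over Z this has rank 6, with invariant factors (1,1,1,1,1,1).

The boundary map ∂_3: C_3 → C_2 sends each 3-simplex σ to the alternating sum Σ_i (−1)^i (σ with its i-th vertex removed). For instance
  ∂[v_0,v_1,v_3,v_4] = [v_1,v_3,v_4] − [v_0,v_3,v_4] + [v_0,v_1,v_4] − [v_0,v_1,v_3],
  ∂[v_0,v_2,v_3,v_4] = [v_2,v_3,v_4] − [v_0,v_3,v_4] + [v_0,v_2,v_4] − [v_0,v_2,v_3].
The resulting 10×5 matrix has rank 4, and its Smith normal form has invariant factors (1,1,1,1).

Computing H_k = (kernel of ∂_k) / (image of ∂_{k+1}):

  H_0: rank C_0 − rank ∂_1 = 5 − 4 = 1, and the invariant factors of ∂_1 are all 1, so H_0 = Z.
  H_1: rank ker ∂_1 − rank ∂_2 = (10 − 4) − 6 = 0, and the invariant factors of ∂_2 are all 1, so H_1 = 0.
  H_2: rank ker ∂_2 − rank ∂_3 = (10 − 6) − 4 = 0, and the invariant factors of ∂_3 are all 1, so H_2 = 0.
  H_3: rank ker ∂_3 − rank ∂_4 = (5 − 4) − 0 = 1, and there is no ∂_4, so H_3 = Z.

(K is a triangulation of the 3-sphere S^3.)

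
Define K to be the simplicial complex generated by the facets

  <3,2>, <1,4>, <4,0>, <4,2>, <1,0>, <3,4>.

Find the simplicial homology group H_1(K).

H_1 = Z^2.

We work with the vertex ordering 0 < 1 < 2 < 3 < 4. The simplices of K, each written with vertices in increasing order, are:

  0-simplices (5): [0], [1], [2], [3], [4]
  1-simplices (6): [0,1], [0,4], [1,4], [2,3], [2,4], [3,4]

Hence C_0 ≅ Z^5, C_1 ≅ Z^6.

Boundary ∂_1: C_1 → C_0 maps an edge to its endpoints' difference, ∂[p,q] = q − p.
The 5×6 boundary matrix has rank 4 and Smith normal form diag(1,1,1,1).

Reading off H_k = ker ∂_k / im ∂_{k+1}:

  H_1: rank ker ∂_1 − rank ∂_2 = (6 − 4) − 0 = 2, and there is no ∂_2, so H_1 ≅ Z^2.

(K is a triangulation of a wedge of 2 circles.)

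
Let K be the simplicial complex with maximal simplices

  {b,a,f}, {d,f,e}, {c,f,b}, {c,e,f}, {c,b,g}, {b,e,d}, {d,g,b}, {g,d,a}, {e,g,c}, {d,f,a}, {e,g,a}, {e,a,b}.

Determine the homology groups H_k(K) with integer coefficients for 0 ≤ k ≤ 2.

Fix the vertex order a < b < c < d < e < f < g and write every simplex with vertices in increasing order. Then dim K = 2 and the simplices of K are:

  0-simplices (7): a, b, c, d, e, f, g
  1-simplices (18): ab, ad, ae, af, ag, bc, bd, be, bf, bg, ce, cf, cg, de, df, dg, ef, eg
  2-simplices (12): abe, abf, adf, adg, aeg, bcf, bcg, bde, bdg, cef, ceg, def

giving chain groups C_0 ≅ Z^7, C_1 ≅ Z^18, C_2 ≅ Z^12.

∂_1: C_1 → C_0 maps an edge to its endpoints' difference, ∂[p,q] = q − p. For instance
  ∂ef = f − e.
The 7×18 boundary matrix has rank 6 and Smith normal form diag(1,1,1,1,1,1).

Boundary ∂_2: C_2 → C_1 sends each 2-simplex [p,q,r] to [q,r] − [p,r] + [p,q]. For instance
  ∂adg = dg − ag + ad,
  ∂cef = ef − cf + ce.
The 18×12 boundary matrix has rank 12 and Smith normal form diag(1,1,1,1,1,1,1,1,1,1,1,2).

Now H_k = ker ∂_k / im ∂_{k+1}, so:

  H_0: rank C_0 − rank ∂_1 = 7 − 6 = 1, and the invariant factors of ∂_1 are all 1, so H_0 = Z.
  H_1: rank ker ∂_1 − rank ∂_2 = (18 − 6) − 12 = 0, and ∂_2 has invariant factor 2 > 1, so H_1 = Z/2.
  H_2: rank ker ∂_2 − rank ∂_3 = (12 − 12) − 0 = 0, and there is no ∂_3, so H_2 = 0.

H_0 ≅ Z,  H_1 ≅ Z/2,  H_2 = 0.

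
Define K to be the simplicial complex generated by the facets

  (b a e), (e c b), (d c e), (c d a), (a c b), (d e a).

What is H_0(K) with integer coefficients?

Fix the vertex order a < b < c < d < e and write every simplex with vertices in increasing order. Then dim K = 2 and the simplices of K are:

  0-simplices (5): a, b, c, d, e
  1-simplices (9): ab, ac, ad, ae, bc, be, cd, ce, de
  2-simplices (6): abc, abe, acd, ade, bce, cde

giving chain groups C_0 ≅ Z^5, C_1 ≅ Z^9, C_2 ≅ Z^6.

The boundary map ∂_1: C_1 → C_0 sends each edge [p,q] (with p < q) to q − p.
As a 5×9 matrix over Z this has rank 4, with invariant factors (1,1,1,1).

∂_2: C_2 → C_1 maps a triangle to the signed sum of its edges. For instance
  ∂abe = be − ae + ab,
  ∂acd = cd − ad + ac.
This gives a 9×6 integer matrix of rank 5; reducing to Smith normal form yields diagonal entries (1,1,1,1,1).

From H_k ≅ ker(∂_k) / im(∂_{k+1}) we obtain:

  H_0: rank C_0 − rank ∂_1 = 5 − 4 = 1, and the invariant factors of ∂_1 are all 1, so H_0 = Z.

(K is a triangulation of the 2-sphere S^2.)

H_0 = Z.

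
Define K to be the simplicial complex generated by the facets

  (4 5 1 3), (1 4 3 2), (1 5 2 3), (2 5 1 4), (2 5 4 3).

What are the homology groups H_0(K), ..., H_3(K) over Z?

H_0 ≅ Z,  H_1 = 0,  H_2 = 0,  H_3 ≅ Z.

Order the vertices as 1 < 2 < 3 < 4 < 5. Listing each simplex with vertices in this order, K has dimension 3 with simplices:

  0-simplices (5): [1], [2], [3], [4], [5]
  1-simplices (10): [1,2], [1,3], [1,4], [1,5], [2,3], [2,4], [2,5], [3,4], [3,5], [4,5]
  2-simplices (10): [1,2,3], [1,2,4], [1,2,5], [1,3,4], [1,3,5], [1,4,5], [2,3,4], [2,3,5], [2,4,5], [3,4,5]
  3-simplices (5): [1,2,3,4], [1,2,3,5], [1,2,4,5], [1,3,4,5], [2,3,4,5]

Hence C_0 ≅ Z^5, C_1 ≅ Z^10, C_2 ≅ Z^10, C_3 ≅ Z^5.

∂_1: C_1 → C_0 is given by ∂[p,q] = [q] − [p].
This gives a 5×10 integer matrix of rank 4; reducing to Smith normal form yields diagonal entries (1,1,1,1).

The boundary map ∂_2: C_2 → C_1 acts by ∂[p,q,r] = [q,r] − [p,r] + [p,q]. For instance
  ∂[2,3,5] = [3,5] − [2,5] + [2,3],
  ∂[1,2,5] = [2,5] − [1,5] + [1,2].
As a 10×10 matrix over Z this has rank 6, with invariant factors (1,1,1,1,1,1).

The boundary map ∂_3: C_3 → C_2 sends each 3-simplex σ to the alternating sum Σ_i (−1)^i (σ with its i-th vertex removed). For instance
  ∂[1,2,3,4] = [2,3,4] − [1,3,4] + [1,2,4] − [1,2,3],
  ∂[1,3,4,5] = [3,4,5] − [1,4,5] + [1,3,5] − [1,3,4].
As a 10×5 matrix over Z this has rank 4, with invariant factors (1,1,1,1).

Reading off H_k = ker ∂_k / im ∂_{k+1}:

  H_0: rank C_0 − rank ∂_1 = 5 − 4 = 1, and the invariant factors of ∂_1 are all 1, so H_0 ≅ Z.
  H_1: rank ker ∂_1 − rank ∂_2 = (10 − 4) − 6 = 0, and the invariant factors of ∂_2 are all 1, so H_1 ≅ 0.
  H_2: rank ker ∂_2 − rank ∂_3 = (10 − 6) − 4 = 0, and the invariant factors of ∂_3 are all 1, so H_2 ≅ 0.
  H_3: rank ker ∂_3 − rank ∂_4 = (5 − 4) − 0 = 1, and there is no ∂_4, so H_3 ≅ Z.

(K is a triangulation of the 3-sphere S^3.)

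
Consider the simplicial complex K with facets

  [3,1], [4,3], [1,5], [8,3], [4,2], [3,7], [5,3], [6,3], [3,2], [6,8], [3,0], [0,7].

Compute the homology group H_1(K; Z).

H_1 = Z^4.

Order the vertices as 0 < 1 < 2 < 3 < 4 < 5 < 6 < 7 < 8. Listing each simplex with vertices in this order, K has dimension 1 with simplices:

  0-simplices (9): [0], [1], [2], [3], [4], [5], [6], [7], [8]
  1-simplices (12): [0,3], [0,7], [1,3], [1,5], [2,3], [2,4], [3,4], [3,5], [3,6], [3,7], [3,8], [6,8]

Hence C_0 ≅ Z^9, C_1 ≅ Z^12.

Boundary ∂_1: C_1 → C_0 is given by ∂[p,q] = [q] − [p]. For instance
  ∂[3,6] = [6] − [3].
This gives a 9×12 integer matrix of rank 8; reducing to Smith normal form yields diagonal entries (1,1,1,1,1,1,1,1).

From H_k ≅ ker(∂_k) / im(∂_{k+1}) we obtain:

  H_1: rank ker ∂_1 − rank ∂_2 = (12 − 8) − 0 = 4, and there is no ∂_2, so H_1 ≅ Z^4.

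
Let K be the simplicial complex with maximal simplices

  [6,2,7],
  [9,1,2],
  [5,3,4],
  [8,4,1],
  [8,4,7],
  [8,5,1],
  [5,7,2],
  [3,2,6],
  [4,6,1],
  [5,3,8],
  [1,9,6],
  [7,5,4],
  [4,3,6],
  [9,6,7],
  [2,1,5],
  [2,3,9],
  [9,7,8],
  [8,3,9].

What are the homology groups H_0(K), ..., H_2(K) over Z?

Fix the vertex order 1 < 2 < 3 < 4 < 5 < 6 < 7 < 8 < 9 and write every simplex with vertices in increasing order. Then dim K = 2 and the simplices of K are:

  0-simplices (9): [1], [2], [3], [4], [5], [6], [7], [8], [9]
  1-simplices (27): (27 of them)
  2-simplices (18): [1,2,5], [1,2,9], [1,4,6], [1,4,8], [1,5,8], [1,6,9], [2,3,6], [2,3,9], [2,5,7], [2,6,7], [3,4,5], [3,4,6], [3,5,8], [3,8,9], [4,5,7], [4,7,8], [6,7,9], [7,8,9]

giving chain groups C_0 ≅ Z^9, C_1 ≅ Z^27, C_2 ≅ Z^18.

The boundary map ∂_1: C_1 → C_0 is given by ∂[p,q] = [q] − [p].
The resulting 9×27 matrix has rank 8, and its Smith normal form has invariant factors (1,1,1,1,1,1,1,1).

∂_2: C_2 → C_1 sends each 2-simplex [p,q,r] to [q,r] − [p,r] + [p,q]. For instance
  ∂[1,4,6] = [4,6] − [1,6] + [1,4],
  ∂[3,8,9] = [8,9] − [3,9] + [3,8].
The resulting 27×18 matrix has rank 18, and its Smith normal form has invariant factors (1,1,1,1,1,1,1,1,1,1,1,1,1,1,1,1,1,2).

Reading off H_k = ker ∂_k / im ∂_{k+1}:

  H_0: rank C_0 − rank ∂_1 = 9 − 8 = 1, and the invariant factors of ∂_1 are all 1, so H_0 = Z.
  H_1: rank ker ∂_1 − rank ∂_2 = (27 − 8) − 18 = 1, and ∂_2 has invariant factor 2 > 1, so H_1 = Z ⊕ Z/2.
  H_2: rank ker ∂_2 − rank ∂_3 = (18 − 18) − 0 = 0, and there is no ∂_3, so H_2 = 0.

As a check, the Euler characteristic is 9 − 27 + 18 = 0, which agrees with 1 − 1 + 0 = 0.

H_0 ≅ Z,  H_1 ≅ Z ⊕ Z/2,  H_2 = 0.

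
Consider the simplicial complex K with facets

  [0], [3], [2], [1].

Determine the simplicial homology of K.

H_0 ≅ Z^4.

We work with the vertex ordering 0 < 1 < 2 < 3. The simplices of K, each written with vertices in increasing order, are:

  0-simplices (4): [0], [1], [2], [3]

giving chain groups C_0 ≅ Z^4.

Computing H_k = (kernel of ∂_k) / (image of ∂_{k+1}):

  H_0: rank C_0 − rank ∂_1 = 4 − 0 = 4, and there is no ∂_1, so H_0 ≅ Z^4.

(K is a triangulation of a set of 4 points.)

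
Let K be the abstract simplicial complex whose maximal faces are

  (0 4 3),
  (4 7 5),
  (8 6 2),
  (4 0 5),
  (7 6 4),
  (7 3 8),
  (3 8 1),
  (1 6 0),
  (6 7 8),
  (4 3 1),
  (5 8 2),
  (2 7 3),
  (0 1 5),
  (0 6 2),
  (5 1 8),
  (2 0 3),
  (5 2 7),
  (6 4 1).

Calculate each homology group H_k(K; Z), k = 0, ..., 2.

Fix the vertex order 0 < 1 < 2 < 3 < 4 < 5 < 6 < 7 < 8 and write every simplex with vertices in increasing order. Then dim K = 2 and the simplices of K are:

  0-simplices (9): [0], [1], [2], [3], [4], [5], [6], [7], [8]
  1-simplices (27): (27 of them)
  2-simplices (18): [0,1,5], [0,1,6], [0,2,3], [0,2,6], [0,3,4], [0,4,5], [1,3,4], [1,3,8], [1,4,6], [1,5,8], [2,3,7], [2,5,7], [2,5,8], [2,6,8], [3,7,8], [4,5,7], [4,6,7], [6,7,8]

Hence C_0 ≅ Z^9, C_1 ≅ Z^27, C_2 ≅ Z^18.

The boundary map ∂_1: C_1 → C_0 sends each edge [p,q] (with p < q) to q − p. For instance
  ∂[6,8] = [8] − [6].
The resulting 9×27 matrix has rank 8, and its Smith normal form has invariant factors (1,1,1,1,1,1,1,1).

The boundary map ∂_2: C_2 → C_1 maps a triangle to the signed sum of its edges. For instance
  ∂[1,5,8] = [5,8] − [1,8] + [1,5],
  ∂[0,2,3] = [2,3] − [0,3] + [0,2].
The resulting 27×18 matrix has rank 18, and its Smith normal form has invariant factors (1,1,1,1,1,1,1,1,1,1,1,1,1,1,1,1,1,2).

From H_k ≅ ker(∂_k) / im(∂_{k+1}) we obtain:

  H_0: rank C_0 − rank ∂_1 = 9 − 8 = 1, and the invariant factors of ∂_1 are all 1, so H_0 ≅ Z.
  H_1: rank ker ∂_1 − rank ∂_2 = (27 − 8) − 18 = 1, and ∂_2 has invariant factor 2 > 1, so H_1 ≅ Z × Z/2.
  H_2: rank ker ∂_2 − rank ∂_3 = (18 − 18) − 0 = 0, and there is no ∂_3, so H_2 ≅ 0.

(K is a triangulation of the Klein bottle.)

H_0 ≅ Z,  H_1 ≅ Z × Z/2,  H_2 = 0.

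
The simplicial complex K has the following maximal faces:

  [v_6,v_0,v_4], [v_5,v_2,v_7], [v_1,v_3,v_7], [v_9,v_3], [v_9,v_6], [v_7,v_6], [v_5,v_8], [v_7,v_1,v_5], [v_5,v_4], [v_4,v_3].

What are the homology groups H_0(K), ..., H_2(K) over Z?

H_0 ≅ Z,  H_1 ≅ Z^3,  H_2 = 0.

K has 10 vertices, 16 edges, 4 triangles.
rank ∂_0 = 0, rank ∂_1 = 9 ⇒ b_0 = 10 − 0 − 9 = 1; all invariant factors of ∂_1 are 1 so no torsion. So H_0 ≅ Z.
rank ∂_1 = 9, rank ∂_2 = 4 ⇒ b_1 = 16 − 9 − 4 = 3; all invariant factors of ∂_2 are 1 so no torsion. So H_1 ≅ Z^3.
rank ∂_2 = 4, rank ∂_3 = 0 ⇒ b_2 = 4 − 4 − 0 = 0. So H_2 ≅ 0.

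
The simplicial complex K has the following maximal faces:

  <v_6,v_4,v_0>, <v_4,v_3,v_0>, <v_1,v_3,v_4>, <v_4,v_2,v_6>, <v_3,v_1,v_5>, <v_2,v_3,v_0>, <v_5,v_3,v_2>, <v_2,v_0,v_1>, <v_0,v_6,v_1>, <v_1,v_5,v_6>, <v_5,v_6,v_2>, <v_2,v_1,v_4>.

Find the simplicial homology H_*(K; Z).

K has 7 vertices, 18 edges, 12 triangles.
rank ∂_0 = 0, rank ∂_1 = 6 ⇒ b_0 = 7 − 0 − 6 = 1; all invariant factors of ∂_1 are 1 so no torsion. So H_0 ≅ Z.
rank ∂_1 = 6, rank ∂_2 = 12 ⇒ b_1 = 18 − 6 − 12 = 0; ∂_2 has invariant factor(s) [2] giving torsion. So H_1 ≅ Z/2Z.
rank ∂_2 = 12, rank ∂_3 = 0 ⇒ b_2 = 12 − 12 − 0 = 0. So H_2 ≅ 0.

H_0 = Z,  H_1 = Z/2Z,  H_2 = 0.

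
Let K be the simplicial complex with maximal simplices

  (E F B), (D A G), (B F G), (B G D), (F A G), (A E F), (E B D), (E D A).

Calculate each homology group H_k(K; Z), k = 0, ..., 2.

H_0 = Z,  H_1 = 0,  H_2 = Z.

Take the total order A < B < D < E < F < G on the vertex set. Then K (dimension 2) consists of the simplices:

  0-simplices (6): A, B, D, E, F, G
  1-simplices (12): AD, AE, AF, AG, BD, BE, BF, BG, DE, DG, EF, FG
  2-simplices (8): ADE, ADG, AEF, AFG, BDE, BDG, BEF, BFG

Hence C_0 ≅ Z^6, C_1 ≅ Z^12, C_2 ≅ Z^8.

The boundary map ∂_1: C_1 → C_0 maps an edge to its endpoints' difference, ∂[p,q] = q − p. For instance
  ∂AE = E − A.
The 6×12 boundary matrix has rank 5 and Smith normal form diag(1,1,1,1,1).

Boundary ∂_2: C_2 → C_1 sends each 2-simplex [p,q,r] to [q,r] − [p,r] + [p,q]. For instance
  ∂ADE = DE − AE + AD,
  ∂AEF = EF − AF + AE.
The resulting 12×8 matrix has rank 7, and its Smith normal form has invariant factors (1,1,1,1,1,1,1).

Computing H_k = (kernel of ∂_k) / (image of ∂_{k+1}):

  H_0: rank C_0 − rank ∂_1 = 6 − 5 = 1, and the invariant factors of ∂_1 are all 1, so H_0 = Z.
  H_1: rank ker ∂_1 − rank ∂_2 = (12 − 5) − 7 = 0, and the invariant factors of ∂_2 are all 1, so H_1 = 0.
  H_2: rank ker ∂_2 − rank ∂_3 = (8 − 7) − 0 = 1, and there is no ∂_3, so H_2 = Z.

(K is a triangulation of the 2-sphere S^2.)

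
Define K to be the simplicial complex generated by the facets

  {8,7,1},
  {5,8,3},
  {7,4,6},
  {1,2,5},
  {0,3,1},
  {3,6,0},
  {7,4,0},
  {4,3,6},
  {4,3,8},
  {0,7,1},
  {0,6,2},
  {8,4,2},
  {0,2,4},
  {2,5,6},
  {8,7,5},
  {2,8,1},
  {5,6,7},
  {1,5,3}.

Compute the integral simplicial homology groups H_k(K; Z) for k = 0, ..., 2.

H_0 = Z,  H_1 = Z × Z/2,  H_2 = 0.

K has 9 vertices, 27 edges, 18 triangles.
rank ∂_0 = 0, rank ∂_1 = 8 ⇒ b_0 = 9 − 0 − 8 = 1; all invariant factors of ∂_1 are 1 so no torsion. So H_0 = Z.
rank ∂_1 = 8, rank ∂_2 = 18 ⇒ b_1 = 27 − 8 − 18 = 1; ∂_2 has invariant factor(s) [2] giving torsion. So H_1 = Z × Z/2.
rank ∂_2 = 18, rank ∂_3 = 0 ⇒ b_2 = 18 − 18 − 0 = 0. So H_2 = 0.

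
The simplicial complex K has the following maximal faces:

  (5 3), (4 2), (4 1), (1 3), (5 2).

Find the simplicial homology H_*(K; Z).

H_0 = Z,  H_1 = Z.

Order the vertices as 1 < 2 < 3 < 4 < 5. Listing each simplex with vertices in this order, K has dimension 1 with simplices:

  0-simplices (5): [1], [2], [3], [4], [5]
  1-simplices (5): [1,3], [1,4], [2,4], [2,5], [3,5]

so the chain groups are C_0 ≅ Z^5, C_1 ≅ Z^5.

Boundary ∂_1: C_1 → C_0 is given by ∂[p,q] = [q] − [p]. For instance
  ∂[1,4] = [4] − [1].
This gives a 5×5 integer matrix of rank 4; reducing to Smith normal form yields diagonal entries (1,1,1,1).

From H_k ≅ ker(∂_k) / im(∂_{k+1}) we obtain:

  H_0: rank C_0 − rank ∂_1 = 5 − 4 = 1, and the invariant factors of ∂_1 are all 1, so H_0 = Z.
  H_1: rank ker ∂_1 − rank ∂_2 = (5 − 4) − 0 = 1, and there is no ∂_2, so H_1 = Z.

As a check, the Euler characteristic is 5 − 5 = 0, which agrees with 1 − 1 = 0.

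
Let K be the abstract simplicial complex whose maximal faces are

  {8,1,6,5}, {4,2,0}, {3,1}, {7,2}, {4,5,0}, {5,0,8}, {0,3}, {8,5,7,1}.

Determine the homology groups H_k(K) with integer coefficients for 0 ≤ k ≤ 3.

Take the total order 0 < 1 < 2 < 3 < 4 < 5 < 6 < 7 < 8 on the vertex set. Then K (dimension 3) consists of the simplices:

  0-simplices (9): [0], [1], [2], [3], [4], [5], [6], [7], [8]
  1-simplices (18): [0,2], [0,3], [0,4], [0,5], [0,8], [1,3], [1,5], [1,6], [1,7], [1,8], [2,4], [2,7], [4,5], [5,6], [5,7], [5,8], [6,8], [7,8]
  2-simplices (10): [0,2,4], [0,4,5], [0,5,8], [1,5,6], [1,5,7], [1,5,8], [1,6,8], [1,7,8], [5,6,8], [5,7,8]
  3-simplices (2): [1,5,6,8], [1,5,7,8]

giving chain groups C_0 ≅ Z^9, C_1 ≅ Z^18, C_2 ≅ Z^10, C_3 ≅ Z^2.

Boundary ∂_1: C_1 → C_0 sends each edge [p,q] (with p < q) to q − p. For instance
  ∂[7,8] = [8] − [7].
The 9×18 boundary matrix has rank 8 and Smith normal form diag(1,1,1,1,1,1,1,1).

The boundary map ∂_2: C_2 → C_1 sends each 2-simplex [p,q,r] to [q,r] − [p,r] + [p,q]. For instance
  ∂[0,4,5] = [4,5] − [0,5] + [0,4],
  ∂[1,5,6] = [5,6] − [1,6] + [1,5].
The 18×10 boundary matrix has rank 8 and Smith normal form diag(1,1,1,1,1,1,1,1).

∂_3: C_3 → C_2 sends each 3-simplex σ to the alternating sum Σ_i (−1)^i (σ with its i-th vertex removed). For instance
  ∂[1,5,7,8] = [5,7,8] − [1,7,8] + [1,5,8] − [1,5,7],
  ∂[1,5,6,8] = [5,6,8] − [1,6,8] + [1,5,8] − [1,5,6].
The 10×2 boundary matrix has rank 2 and Smith normal form diag(1,1).

Computing H_k = (kernel of ∂_k) / (image of ∂_{k+1}):

  H_0: rank C_0 − rank ∂_1 = 9 − 8 = 1, and the invariant factors of ∂_1 are all 1, so H_0 = Z.
  H_1: rank ker ∂_1 − rank ∂_2 = (18 − 8) − 8 = 2, and the invariant factors of ∂_2 are all 1, so H_1 = Z^2.
  H_2: rank ker ∂_2 − rank ∂_3 = (10 − 8) − 2 = 0, and the invariant factors of ∂_3 are all 1, so H_2 = 0.
  H_3: rank ker ∂_3 − rank ∂_4 = (2 − 2) − 0 = 0, and there is no ∂_4, so H_3 = 0.

As a check, the Euler characteristic is 9 − 18 + 10 − 2 = -1, which agrees with 1 − 2 + 0 − 0 = -1.

H_0 ≅ Z,  H_1 ≅ Z^2,  H_2 = 0,  H_3 = 0.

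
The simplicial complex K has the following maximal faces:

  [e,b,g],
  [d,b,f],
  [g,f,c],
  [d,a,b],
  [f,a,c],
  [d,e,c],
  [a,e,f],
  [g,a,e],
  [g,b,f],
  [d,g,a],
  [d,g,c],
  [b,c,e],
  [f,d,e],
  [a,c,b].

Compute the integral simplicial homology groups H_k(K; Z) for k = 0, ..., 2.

H_0 ≅ Z,  H_1 ≅ Z^2,  H_2 ≅ Z.

We work with the vertex ordering a < b < c < d < e < f < g. The simplices of K, each written with vertices in increasing order, are:

  0-simplices (7): a, b, c, d, e, f, g
  1-simplices (21): ab, ac, ad, ae, af, ag, bc, bd, be, bf, bg, cd, ce, cf, cg, de, df, dg, ef, eg, fg
  2-simplices (14): abc, abd, acf, adg, aef, aeg, bce, bdf, beg, bfg, cde, cdg, cfg, def

giving chain groups C_0 ≅ Z^7, C_1 ≅ Z^21, C_2 ≅ Z^14.

∂_1: C_1 → C_0 maps an edge to its endpoints' difference, ∂[p,q] = q − p.
This gives a 7×21 integer matrix of rank 6; reducing to Smith normal form yields diagonal entries (1,1,1,1,1,1).

The boundary map ∂_2: C_2 → C_1 acts by ∂[p,q,r] = [q,r] − [p,r] + [p,q]. For instance
  ∂cfg = fg − cg + cf,
  ∂cde = de − ce + cd.
The resulting 21×14 matrix has rank 13, and its Smith normal form has invariant factors (1,1,1,1,1,1,1,1,1,1,1,1,1).

Now H_k = ker ∂_k / im ∂_{k+1}, so:

  H_0: rank C_0 − rank ∂_1 = 7 − 6 = 1, and the invariant factors of ∂_1 are all 1, so H_0 ≅ Z.
  H_1: rank ker ∂_1 − rank ∂_2 = (21 − 6) − 13 = 2, and the invariant factors of ∂_2 are all 1, so H_1 ≅ Z^2.
  H_2: rank ker ∂_2 − rank ∂_3 = (14 − 13) − 0 = 1, and there is no ∂_3, so H_2 ≅ Z.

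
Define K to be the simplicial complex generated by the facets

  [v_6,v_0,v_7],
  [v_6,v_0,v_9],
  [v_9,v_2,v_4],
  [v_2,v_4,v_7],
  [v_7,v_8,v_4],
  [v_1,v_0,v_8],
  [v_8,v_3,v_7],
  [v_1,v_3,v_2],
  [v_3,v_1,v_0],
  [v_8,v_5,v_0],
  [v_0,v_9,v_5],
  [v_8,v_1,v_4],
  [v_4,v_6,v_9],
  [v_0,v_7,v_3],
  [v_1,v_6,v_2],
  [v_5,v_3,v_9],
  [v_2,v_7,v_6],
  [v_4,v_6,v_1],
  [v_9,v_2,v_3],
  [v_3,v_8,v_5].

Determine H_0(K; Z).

H_0 = Z.

We work with the vertex ordering v_0 < v_1 < v_2 < v_3 < v_4 < v_5 < v_6 < v_7 < v_8 < v_9. The simplices of K, each written with vertices in increasing order, are:

  0-simplices (10): [v_0], [v_1], [v_2], [v_3], [v_4], [v_5], [v_6], [v_7], [v_8], [v_9]
  1-simplices (30): (30 of them)
  2-simplices (20): (20 of them)

so the chain groups are C_0 ≅ Z^10, C_1 ≅ Z^30, C_2 ≅ Z^20.

The boundary map ∂_1: C_1 → C_0 is given by ∂[p,q] = [q] − [p]. For instance
  ∂[v_3,v_5] = [v_5] − [v_3].
The resulting 10×30 matrix has rank 9, and its Smith normal form has invariant factors (1,1,1,1,1,1,1,1,1).

Boundary ∂_2: C_2 → C_1 acts by ∂[p,q,r] = [q,r] − [p,r] + [p,q]. For instance
  ∂[v_0,v_6,v_9] = [v_6,v_9] − [v_0,v_9] + [v_0,v_6],
  ∂[v_0,v_1,v_8] = [v_1,v_8] − [v_0,v_8] + [v_0,v_1].
The 30×20 boundary matrix has rank 20 and Smith normal form diag(1,1,1,1,1,1,1,1,1,1,1,1,1,1,1,1,1,1,1,2).

Reading off H_k = ker ∂_k / im ∂_{k+1}:

  H_0: rank C_0 − rank ∂_1 = 10 − 9 = 1, and the invariant factors of ∂_1 are all 1, so H_0 = Z.

(K is a triangulation of the Klein bottle.)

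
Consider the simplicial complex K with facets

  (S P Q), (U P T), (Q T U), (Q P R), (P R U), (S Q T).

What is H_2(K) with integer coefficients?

H_2 ≅ 0.

Order the vertices as P < Q < R < S < T < U. Listing each simplex with vertices in this order, K has dimension 2 with simplices:

  0-simplices (6): P, Q, R, S, T, U
  1-simplices (12): PQ, PR, PS, PT, PU, QR, QS, QT, QU, RU, ST, TU
  2-simplices (6): PQR, PQS, PRU, PTU, QST, QTU

giving chain groups C_0 ≅ Z^6, C_1 ≅ Z^12, C_2 ≅ Z^6.

∂_1: C_1 → C_0 sends each edge [p,q] (with p < q) to q − p. For instance
  ∂QU = U − Q.
The 6×12 boundary matrix has rank 5 and Smith normal form diag(1,1,1,1,1).

The boundary map ∂_2: C_2 → C_1 sends each 2-simplex [p,q,r] to [q,r] − [p,r] + [p,q]. For instance
  ∂QTU = TU − QU + QT,
  ∂PTU = TU − PU + PT.
As a 12×6 matrix over Z this has rank 6, with invariant factors (1,1,1,1,1,1).

Reading off H_k = ker ∂_k / im ∂_{k+1}:

  H_2: rank ker ∂_2 − rank ∂_3 = (6 − 6) − 0 = 0, and there is no ∂_3, so H_2 ≅ 0.

(K is a triangulation of the cylinder S^1 x I.)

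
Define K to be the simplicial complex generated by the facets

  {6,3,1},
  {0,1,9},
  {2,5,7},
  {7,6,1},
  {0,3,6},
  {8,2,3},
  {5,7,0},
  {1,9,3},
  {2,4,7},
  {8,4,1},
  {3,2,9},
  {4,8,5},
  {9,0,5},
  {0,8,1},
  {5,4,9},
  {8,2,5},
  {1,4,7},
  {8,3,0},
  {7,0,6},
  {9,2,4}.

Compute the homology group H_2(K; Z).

H_2 ≅ 0.

Take the total order 0 < 1 < 2 < 3 < 4 < 5 < 6 < 7 < 8 < 9 on the vertex set. Then K (dimension 2) consists of the simplices:

  0-simplices (10): [0], [1], [2], [3], [4], [5], [6], [7], [8], [9]
  1-simplices (30): (30 of them)
  2-simplices (20): (20 of them)

giving chain groups C_0 ≅ Z^10, C_1 ≅ Z^30, C_2 ≅ Z^20.

Boundary ∂_1: C_1 → C_0 is given by ∂[p,q] = [q] − [p]. For instance
  ∂[0,1] = [1] − [0].
The resulting 10×30 matrix has rank 9, and its Smith normal form has invariant factors (1,1,1,1,1,1,1,1,1).

∂_2: C_2 → C_1 sends each 2-simplex [p,q,r] to [q,r] − [p,r] + [p,q]. For instance
  ∂[0,5,7] = [5,7] − [0,7] + [0,5],
  ∂[0,3,6] = [3,6] − [0,6] + [0,3].
The resulting 30×20 matrix has rank 20, and its Smith normal form has invariant factors (1,1,1,1,1,1,1,1,1,1,1,1,1,1,1,1,1,1,1,2).

Computing H_k = (kernel of ∂_k) / (image of ∂_{k+1}):

  H_2: rank ker ∂_2 − rank ∂_3 = (20 − 20) − 0 = 0, and there is no ∂_3, so H_2 ≅ 0.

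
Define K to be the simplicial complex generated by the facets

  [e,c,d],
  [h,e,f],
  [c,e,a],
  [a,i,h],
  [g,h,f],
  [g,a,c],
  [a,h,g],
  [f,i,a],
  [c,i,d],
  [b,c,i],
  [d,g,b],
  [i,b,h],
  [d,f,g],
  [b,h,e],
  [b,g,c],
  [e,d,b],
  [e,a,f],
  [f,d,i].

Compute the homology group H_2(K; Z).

Fix the vertex order a < b < c < d < e < f < g < h < i and write every simplex with vertices in increasing order. Then dim K = 2 and the simplices of K are:

  0-simplices (9): a, b, c, d, e, f, g, h, i
  1-simplices (27): ac, ae, af, ag, ah, ai, bc, bd, be, bg, bh, bi, cd, ce, cg, ci, de, df, dg, di, ef, eh, fg, fh, fi, gh, hi
  2-simplices (18): ace, acg, aef, afi, agh, ahi, bcg, bci, bde, bdg, beh, bhi, cde, cdi, dfg, dfi, efh, fgh

so the chain groups are C_0 ≅ Z^9, C_1 ≅ Z^27, C_2 ≅ Z^18.

The boundary map ∂_1: C_1 → C_0 sends each edge [p,q] (with p < q) to q − p.
This gives a 9×27 integer matrix of rank 8; reducing to Smith normal form yields diagonal entries (1,1,1,1,1,1,1,1).

∂_2: C_2 → C_1 sends each 2-simplex [p,q,r] to [q,r] − [p,r] + [p,q]. For instance
  ∂ahi = hi − ai + ah,
  ∂bhi = hi − bi + bh.
The 27×18 boundary matrix has rank 18 and Smith normal form diag(1,1,1,1,1,1,1,1,1,1,1,1,1,1,1,1,1,2).

Computing H_k = (kernel of ∂_k) / (image of ∂_{k+1}):

  H_2: rank ker ∂_2 − rank ∂_3 = (18 − 18) − 0 = 0, and there is no ∂_3, so H_2 = 0.

H_2 ≅ 0.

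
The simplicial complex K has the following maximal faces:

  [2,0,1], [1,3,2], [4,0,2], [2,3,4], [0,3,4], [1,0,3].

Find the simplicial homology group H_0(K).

Order the vertices as 0 < 1 < 2 < 3 < 4. Listing each simplex with vertices in this order, K has dimension 2 with simplices:

  0-simplices (5): [0], [1], [2], [3], [4]
  1-simplices (9): [0,1], [0,2], [0,3], [0,4], [1,2], [1,3], [2,3], [2,4], [3,4]
  2-simplices (6): [0,1,2], [0,1,3], [0,2,4], [0,3,4], [1,2,3], [2,3,4]

so the chain groups are C_0 ≅ Z^5, C_1 ≅ Z^9, C_2 ≅ Z^6.

∂_1: C_1 → C_0 maps an edge to its endpoints' difference, ∂[p,q] = q − p. For instance
  ∂[0,1] = [1] − [0].
As a 5×9 matrix over Z this has rank 4, with invariant factors (1,1,1,1).

Boundary ∂_2: C_2 → C_1 acts by ∂[p,q,r] = [q,r] − [p,r] + [p,q]. For instance
  ∂[0,1,3] = [1,3] − [0,3] + [0,1],
  ∂[1,2,3] = [2,3] − [1,3] + [1,2].
The resulting 9×6 matrix has rank 5, and its Smith normal form has invariant factors (1,1,1,1,1).

Reading off H_k = ker ∂_k / im ∂_{k+1}:

  H_0: rank C_0 − rank ∂_1 = 5 − 4 = 1, and the invariant factors of ∂_1 are all 1, so H_0 ≅ Z.

H_0 = Z.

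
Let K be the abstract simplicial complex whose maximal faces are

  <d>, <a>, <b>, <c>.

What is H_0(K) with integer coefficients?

H_0 ≅ Z^4.

We work with the vertex ordering a < b < c < d. The simplices of K, each written with vertices in increasing order, are:

  0-simplices (4): a, b, c, d

Hence C_0 ≅ Z^4.

From H_k ≅ ker(∂_k) / im(∂_{k+1}) we obtain:

  H_0: rank C_0 − rank ∂_1 = 4 − 0 = 4, and there is no ∂_1, so H_0 ≅ Z^4.

(K is a triangulation of a set of 4 points.)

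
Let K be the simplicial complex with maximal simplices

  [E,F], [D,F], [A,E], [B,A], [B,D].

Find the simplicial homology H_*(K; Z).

Take the total order A < B < D < E < F on the vertex set. Then K (dimension 1) consists of the simplices:

  0-simplices (5): A, B, D, E, F
  1-simplices (5): AB, AE, BD, DF, EF

giving chain groups C_0 ≅ Z^5, C_1 ≅ Z^5.

Boundary ∂_1: C_1 → C_0 sends each edge [p,q] (with p < q) to q − p.
The 5×5 boundary matrix has rank 4 and Smith normal form diag(1,1,1,1).

Now H_k = ker ∂_k / im ∂_{k+1}, so:

  H_0: rank C_0 − rank ∂_1 = 5 − 4 = 1, and the invariant factors of ∂_1 are all 1, so H_0 = Z.
  H_1: rank ker ∂_1 − rank ∂_2 = (5 − 4) − 0 = 1, and there is no ∂_2, so H_1 = Z.

H_0 ≅ Z,  H_1 ≅ Z.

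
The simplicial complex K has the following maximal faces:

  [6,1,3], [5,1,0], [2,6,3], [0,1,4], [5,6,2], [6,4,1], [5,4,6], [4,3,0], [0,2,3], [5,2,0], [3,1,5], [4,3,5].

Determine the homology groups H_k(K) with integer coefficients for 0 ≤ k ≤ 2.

Fix the vertex order 0 < 1 < 2 < 3 < 4 < 5 < 6 and write every simplex with vertices in increasing order. Then dim K = 2 and the simplices of K are:

  0-simplices (7): [0], [1], [2], [3], [4], [5], [6]
  1-simplices (18): [0,1], [0,2], [0,3], [0,4], [0,5], [1,3], [1,4], [1,5], [1,6], [2,3], [2,5], [2,6], [3,4], [3,5], [3,6], [4,5], [4,6], [5,6]
  2-simplices (12): [0,1,4], [0,1,5], [0,2,3], [0,2,5], [0,3,4], [1,3,5], [1,3,6], [1,4,6], [2,3,6], [2,5,6], [3,4,5], [4,5,6]

so the chain groups are C_0 ≅ Z^7, C_1 ≅ Z^18, C_2 ≅ Z^12.

∂_1: C_1 → C_0 sends each edge [p,q] (with p < q) to q − p. For instance
  ∂[3,4] = [4] − [3].
As a 7×18 matrix over Z this has rank 6, with invariant factors (1,1,1,1,1,1).

∂_2: C_2 → C_1 sends each 2-simplex [p,q,r] to [q,r] − [p,r] + [p,q]. For instance
  ∂[0,3,4] = [3,4] − [0,4] + [0,3],
  ∂[1,3,6] = [3,6] − [1,6] + [1,3].
This gives a 18×12 integer matrix of rank 12; reducing to Smith normal form yields diagonal entries (1,1,1,1,1,1,1,1,1,1,1,2).

From H_k ≅ ker(∂_k) / im(∂_{k+1}) we obtain:

  H_0: rank C_0 − rank ∂_1 = 7 − 6 = 1, and the invariant factors of ∂_1 are all 1, so H_0 = Z.
  H_1: rank ker ∂_1 − rank ∂_2 = (18 − 6) − 12 = 0, and ∂_2 has invariant factor 2 > 1, so H_1 = Z/2.
  H_2: rank ker ∂_2 − rank ∂_3 = (12 − 12) − 0 = 0, and there is no ∂_3, so H_2 = 0.

H_0 = Z,  H_1 = Z/2,  H_2 = 0.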